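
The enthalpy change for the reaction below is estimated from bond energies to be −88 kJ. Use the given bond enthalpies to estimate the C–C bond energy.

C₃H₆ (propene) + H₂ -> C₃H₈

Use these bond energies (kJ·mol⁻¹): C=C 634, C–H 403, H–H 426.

Let D be the C–C bond energy.
Σ(broken) = 1×D + 6×403 + 1×634 + 1×426 = 3478 + D
Σ(formed) = 2×D + 8×403 = 3224 + 2D
ΔH = Σ(broken) − Σ(formed) = (3478 + D) − (3224 + 2D) = +254 − D
Setting this equal to −88 kJ gives D = 342 kJ/mol.

D(C–C) ≈ 342 kJ/mol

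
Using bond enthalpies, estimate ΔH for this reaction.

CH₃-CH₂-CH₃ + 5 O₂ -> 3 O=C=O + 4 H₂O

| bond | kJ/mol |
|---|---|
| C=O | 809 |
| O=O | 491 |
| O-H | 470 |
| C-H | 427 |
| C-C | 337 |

Bonds broken (reactants):
  C-C: 2 × 337 = 674
  C-H: 8 × 427 = 3416
  O=O: 5 × 491 = 2455
  Σ(broken) = 6545 kJ
Bonds formed (products):
  C=O: 6 × 809 = 4854
  O-H: 8 × 470 = 3760
  Σ(formed) = 8614 kJ
ΔH = Σ(broken) − Σ(formed) = 6545 − 8614 = −2069 kJ

ΔH ≈ −2069 kJ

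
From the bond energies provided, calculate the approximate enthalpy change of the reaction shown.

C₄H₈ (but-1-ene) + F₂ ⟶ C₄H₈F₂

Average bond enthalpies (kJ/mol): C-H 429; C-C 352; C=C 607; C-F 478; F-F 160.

Bonds broken (reactants):
  C-C: 2 × 352 = 704
  C-H: 8 × 429 = 3432
  C=C: 1 × 607 = 607
  F-F: 1 × 160 = 160
  Σ(broken) = 4903 kJ
Bonds formed (products):
  C-C: 3 × 352 = 1056
  C-F: 2 × 478 = 956
  C-H: 8 × 429 = 3432
  Σ(formed) = 5444 kJ
ΔH = Σ(broken) − Σ(formed) = 4903 − 5444 = −541 kJ

ΔH ≈ −541 kJ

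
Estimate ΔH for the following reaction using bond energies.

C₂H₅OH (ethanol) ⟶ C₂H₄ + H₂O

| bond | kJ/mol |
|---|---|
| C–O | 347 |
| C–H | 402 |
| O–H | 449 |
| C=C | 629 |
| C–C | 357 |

Bonds broken (reactants):
  C–C: 1 × 357 = 357
  C–H: 5 × 402 = 2010
  C–O: 1 × 347 = 347
  O–H: 1 × 449 = 449
  Σ(broken) = 3163 kJ
Bonds formed (products):
  C–H: 4 × 402 = 1608
  C=C: 1 × 629 = 629
  O–H: 2 × 449 = 898
  Σ(formed) = 3135 kJ
ΔH = Σ(broken) − Σ(formed) = 3163 − 3135 = +28 kJ

ΔH ≈ +28 kJ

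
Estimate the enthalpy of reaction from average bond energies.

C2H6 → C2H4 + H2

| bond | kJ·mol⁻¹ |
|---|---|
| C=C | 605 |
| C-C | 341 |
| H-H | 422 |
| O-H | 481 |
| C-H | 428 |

ΔH ≈ +170 kJ

Bonds broken (reactants):
  C-C: 1 × 341 = 341
  C-H: 6 × 428 = 2568
  Σ(broken) = 2909 kJ
Bonds formed (products):
  C-H: 4 × 428 = 1712
  C=C: 1 × 605 = 605
  H-H: 1 × 422 = 422
  Σ(formed) = 2739 kJ
ΔH = Σ(broken) − Σ(formed) = 2909 − 2739 = +170 kJ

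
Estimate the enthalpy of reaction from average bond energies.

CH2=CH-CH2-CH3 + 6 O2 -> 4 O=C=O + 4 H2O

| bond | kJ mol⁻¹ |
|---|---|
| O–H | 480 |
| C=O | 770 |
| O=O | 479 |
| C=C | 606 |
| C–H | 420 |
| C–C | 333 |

ΔH ≈ −2494 kJ

Bonds broken (reactants):
  C–C: 2 × 333 = 666
  C–H: 8 × 420 = 3360
  C=C: 1 × 606 = 606
  O=O: 6 × 479 = 2874
  Σ(broken) = 7506 kJ
Bonds formed (products):
  C=O: 8 × 770 = 6160
  O–H: 8 × 480 = 3840
  Σ(formed) = 10000 kJ
ΔH = Σ(broken) − Σ(formed) = 7506 − 10000 = −2494 kJ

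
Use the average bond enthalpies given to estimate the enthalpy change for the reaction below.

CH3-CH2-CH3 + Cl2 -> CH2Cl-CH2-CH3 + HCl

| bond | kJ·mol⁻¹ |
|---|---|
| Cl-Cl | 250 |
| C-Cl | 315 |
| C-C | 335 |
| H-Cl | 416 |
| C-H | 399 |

ΔH ≈ −82 kJ

Bonds broken (reactants):
  C-C: 2 × 335 = 670
  C-H: 8 × 399 = 3192
  Cl-Cl: 1 × 250 = 250
  Σ(broken) = 4112 kJ
Bonds formed (products):
  C-C: 2 × 335 = 670
  C-Cl: 1 × 315 = 315
  C-H: 7 × 399 = 2793
  H-Cl: 1 × 416 = 416
  Σ(formed) = 4194 kJ
ΔH = Σ(broken) − Σ(formed) = 4112 − 4194 = −82 kJ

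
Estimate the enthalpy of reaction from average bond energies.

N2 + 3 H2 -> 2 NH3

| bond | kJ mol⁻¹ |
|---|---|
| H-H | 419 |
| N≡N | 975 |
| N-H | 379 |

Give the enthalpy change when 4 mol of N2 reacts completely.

ΔH = −168 kJ

Bonds broken (reactants):
  H-H: 3 × 419 = 1257
  N≡N: 1 × 975 = 975
  Σ(broken) = 2232 kJ
Bonds formed (products):
  N-H: 6 × 379 = 2274
  Σ(formed) = 2274 kJ
ΔH = Σ(broken) − Σ(formed) = 2232 − 2274 = −42 kJ
For 4× the reaction as written: 4 × (−42) = −168 kJ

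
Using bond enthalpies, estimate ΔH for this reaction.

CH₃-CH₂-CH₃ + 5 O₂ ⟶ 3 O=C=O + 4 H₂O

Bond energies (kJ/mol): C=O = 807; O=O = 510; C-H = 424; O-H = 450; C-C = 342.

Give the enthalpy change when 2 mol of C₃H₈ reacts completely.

Bonds broken (reactants):
  C-C: 2 × 342 = 684
  C-H: 8 × 424 = 3392
  O=O: 5 × 510 = 2550
  Σ(broken) = 6626 kJ
Bonds formed (products):
  C=O: 6 × 807 = 4842
  O-H: 8 × 450 = 3600
  Σ(formed) = 8442 kJ
ΔH = Σ(broken) − Σ(formed) = 6626 − 8442 = −1816 kJ
For 2× the reaction as written: 2 × (−1816) = −3632 kJ

ΔH = −3632 kJ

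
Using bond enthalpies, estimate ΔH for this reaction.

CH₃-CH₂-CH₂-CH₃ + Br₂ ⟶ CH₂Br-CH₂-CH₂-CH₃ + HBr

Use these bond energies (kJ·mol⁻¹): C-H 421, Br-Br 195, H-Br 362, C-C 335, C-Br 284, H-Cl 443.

ΔH ≈ −30 kJ

Bonds broken (reactants):
  Br-Br: 1 × 195 = 195
  C-C: 3 × 335 = 1005
  C-H: 10 × 421 = 4210
  Σ(broken) = 5410 kJ
Bonds formed (products):
  C-Br: 1 × 284 = 284
  C-C: 3 × 335 = 1005
  C-H: 9 × 421 = 3789
  H-Br: 1 × 362 = 362
  Σ(formed) = 5440 kJ
ΔH = Σ(broken) − Σ(formed) = 5410 − 5440 = −30 kJ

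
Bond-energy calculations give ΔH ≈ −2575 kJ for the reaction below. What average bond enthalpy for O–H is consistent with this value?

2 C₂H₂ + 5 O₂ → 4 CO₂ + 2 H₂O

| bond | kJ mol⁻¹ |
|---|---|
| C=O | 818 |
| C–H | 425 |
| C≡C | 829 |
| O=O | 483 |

D(O–H) ≈ 451 kJ/mol

Let D be the O–H bond energy.
Σ(broken) = 2×829 + 4×425 + 5×483 = 5773
Σ(formed) = 8×818 + 4×D = 6544 + 4D
ΔH = Σ(broken) − Σ(formed) = (5773) − (6544 + 4D) = −771 − 4D
Setting this equal to −2575 kJ gives 4D = 1804, so D = 451 kJ/mol.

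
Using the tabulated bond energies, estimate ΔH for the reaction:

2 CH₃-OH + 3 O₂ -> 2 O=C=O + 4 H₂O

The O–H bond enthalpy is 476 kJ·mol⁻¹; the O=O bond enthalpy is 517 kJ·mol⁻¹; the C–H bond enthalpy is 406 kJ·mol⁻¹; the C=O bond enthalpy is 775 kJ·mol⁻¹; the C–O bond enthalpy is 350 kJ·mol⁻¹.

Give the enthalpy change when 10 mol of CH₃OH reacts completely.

Bonds broken (reactants):
  C–H: 6 × 406 = 2436
  C–O: 2 × 350 = 700
  O–H: 2 × 476 = 952
  O=O: 3 × 517 = 1551
  Σ(broken) = 5639 kJ
Bonds formed (products):
  C=O: 4 × 775 = 3100
  O–H: 8 × 476 = 3808
  Σ(formed) = 6908 kJ
ΔH = Σ(broken) − Σ(formed) = 5639 − 6908 = −1269 kJ
For 5× the reaction as written: 5 × (−1269) = −6345 kJ

ΔH = −6345 kJ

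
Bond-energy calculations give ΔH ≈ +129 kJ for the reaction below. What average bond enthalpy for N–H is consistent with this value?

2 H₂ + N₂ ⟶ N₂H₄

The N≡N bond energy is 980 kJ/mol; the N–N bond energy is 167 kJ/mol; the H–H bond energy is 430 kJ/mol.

D(N–H) ≈ 386 kJ/mol

Let D be the N–H bond energy.
Σ(broken) = 2×430 + 1×980 = 1840
Σ(formed) = 4×D + 1×167 = 167 + 4D
ΔH = Σ(broken) − Σ(formed) = (1840) − (167 + 4D) = +1673 − 4D
Setting this equal to +129 kJ gives 4D = 1544, so D = 386 kJ/mol.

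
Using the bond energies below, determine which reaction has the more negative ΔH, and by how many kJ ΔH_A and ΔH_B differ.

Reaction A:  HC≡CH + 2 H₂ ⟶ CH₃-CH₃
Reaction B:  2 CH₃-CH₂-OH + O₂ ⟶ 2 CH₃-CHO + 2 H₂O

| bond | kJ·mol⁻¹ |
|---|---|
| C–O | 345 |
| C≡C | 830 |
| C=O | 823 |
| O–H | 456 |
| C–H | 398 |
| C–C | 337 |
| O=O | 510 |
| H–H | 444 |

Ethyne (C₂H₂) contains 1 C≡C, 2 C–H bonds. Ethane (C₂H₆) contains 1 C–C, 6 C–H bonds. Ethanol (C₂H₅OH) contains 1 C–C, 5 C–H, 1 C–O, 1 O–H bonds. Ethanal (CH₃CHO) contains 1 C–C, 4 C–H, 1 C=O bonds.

Reaction B, by 351 kJ

Reaction A:
  Bonds broken (reactants):
    C≡C: 1 × 830 = 830
    C–H: 2 × 398 = 796
    H–H: 2 × 444 = 888
    Σ(broken) = 2514 kJ
  Bonds formed (products):
    C–C: 1 × 337 = 337
    C–H: 6 × 398 = 2388
    Σ(formed) = 2725 kJ
  ΔH_A = 2514 − 2725 = −211 kJ
Reaction B:
  Bonds broken (reactants):
    C–C: 2 × 337 = 674
    C–H: 10 × 398 = 3980
    C–O: 2 × 345 = 690
    O–H: 2 × 456 = 912
    O=O: 1 × 510 = 510
    Σ(broken) = 6766 kJ
  Bonds formed (products):
    C–C: 2 × 337 = 674
    C–H: 8 × 398 = 3184
    C=O: 2 × 823 = 1646
    O–H: 4 × 456 = 1824
    Σ(formed) = 7328 kJ
  ΔH_B = 6766 − 7328 = −562 kJ
ΔH_A − ΔH_B = +351 kJ, so reaction B has the more negative ΔH; |ΔH_A − ΔH_B| = 351 kJ.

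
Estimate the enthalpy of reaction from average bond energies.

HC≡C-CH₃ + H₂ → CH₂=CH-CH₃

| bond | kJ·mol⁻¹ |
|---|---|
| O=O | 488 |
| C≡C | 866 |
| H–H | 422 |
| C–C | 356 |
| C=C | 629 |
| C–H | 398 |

Bonds broken (reactants):
  C≡C: 1 × 866 = 866
  C–C: 1 × 356 = 356
  C–H: 4 × 398 = 1592
  H–H: 1 × 422 = 422
  Σ(broken) = 3236 kJ
Bonds formed (products):
  C–C: 1 × 356 = 356
  C–H: 6 × 398 = 2388
  C=C: 1 × 629 = 629
  Σ(formed) = 3373 kJ
ΔH = Σ(broken) − Σ(formed) = 3236 − 3373 = −137 kJ

ΔH ≈ −137 kJ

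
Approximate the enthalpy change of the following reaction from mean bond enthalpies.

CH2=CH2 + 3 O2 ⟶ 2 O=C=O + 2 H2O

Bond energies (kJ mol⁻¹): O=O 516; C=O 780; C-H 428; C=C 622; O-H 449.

ΔH ≈ −1034 kJ

Bonds broken (reactants):
  C-H: 4 × 428 = 1712
  C=C: 1 × 622 = 622
  O=O: 3 × 516 = 1548
  Σ(broken) = 3882 kJ
Bonds formed (products):
  C=O: 4 × 780 = 3120
  O-H: 4 × 449 = 1796
  Σ(formed) = 4916 kJ
ΔH = Σ(broken) − Σ(formed) = 3882 − 4916 = −1034 kJ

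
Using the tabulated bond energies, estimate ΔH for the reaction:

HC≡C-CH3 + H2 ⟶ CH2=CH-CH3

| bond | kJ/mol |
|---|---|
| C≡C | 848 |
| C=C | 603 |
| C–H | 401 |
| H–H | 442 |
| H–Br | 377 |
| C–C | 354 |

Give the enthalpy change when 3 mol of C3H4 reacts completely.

Bonds broken (reactants):
  C≡C: 1 × 848 = 848
  C–C: 1 × 354 = 354
  C–H: 4 × 401 = 1604
  H–H: 1 × 442 = 442
  Σ(broken) = 3248 kJ
Bonds formed (products):
  C–C: 1 × 354 = 354
  C–H: 6 × 401 = 2406
  C=C: 1 × 603 = 603
  Σ(formed) = 3363 kJ
ΔH = Σ(broken) − Σ(formed) = 3248 − 3363 = −115 kJ
For 3× the reaction as written: 3 × (−115) = −345 kJ

ΔH = −345 kJ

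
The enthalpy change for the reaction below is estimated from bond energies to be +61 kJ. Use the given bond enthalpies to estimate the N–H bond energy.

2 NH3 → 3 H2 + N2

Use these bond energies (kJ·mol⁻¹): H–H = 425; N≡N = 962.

Let D be the N–H bond energy.
Σ(broken) = 6×D = 6D
Σ(formed) = 3×425 + 1×962 = 2237
ΔH = Σ(broken) − Σ(formed) = (6D) − (2237) = −2237 + 6D
Setting this equal to +61 kJ gives 6D = 2298, so D = 383 kJ/mol.

D(N–H) ≈ 383 kJ/mol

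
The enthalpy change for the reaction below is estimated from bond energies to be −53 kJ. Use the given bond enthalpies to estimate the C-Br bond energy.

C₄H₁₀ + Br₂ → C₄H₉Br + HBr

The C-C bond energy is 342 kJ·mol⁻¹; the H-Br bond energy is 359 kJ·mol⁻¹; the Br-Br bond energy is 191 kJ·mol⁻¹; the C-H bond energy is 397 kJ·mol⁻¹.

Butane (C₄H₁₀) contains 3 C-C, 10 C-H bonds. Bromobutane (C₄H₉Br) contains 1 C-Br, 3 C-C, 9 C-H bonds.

Let D be the C-Br bond energy.
Σ(broken) = 1×191 + 3×342 + 10×397 = 5187
Σ(formed) = 1×D + 3×342 + 9×397 + 1×359 = 4958 + D
ΔH = Σ(broken) − Σ(formed) = (5187) − (4958 + D) = +229 − D
Setting this equal to −53 kJ gives D = 282 kJ/mol.

D(C-Br) ≈ 282 kJ/mol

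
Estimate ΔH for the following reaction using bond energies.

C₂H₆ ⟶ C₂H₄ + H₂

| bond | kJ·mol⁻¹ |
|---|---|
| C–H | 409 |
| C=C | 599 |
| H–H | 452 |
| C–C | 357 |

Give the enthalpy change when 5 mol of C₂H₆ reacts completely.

ΔH = +620 kJ

Bonds broken (reactants):
  C–C: 1 × 357 = 357
  C–H: 6 × 409 = 2454
  Σ(broken) = 2811 kJ
Bonds formed (products):
  C–H: 4 × 409 = 1636
  C=C: 1 × 599 = 599
  H–H: 1 × 452 = 452
  Σ(formed) = 2687 kJ
ΔH = Σ(broken) − Σ(formed) = 2811 − 2687 = +124 kJ
For 5× the reaction as written: 5 × (+124) = +620 kJ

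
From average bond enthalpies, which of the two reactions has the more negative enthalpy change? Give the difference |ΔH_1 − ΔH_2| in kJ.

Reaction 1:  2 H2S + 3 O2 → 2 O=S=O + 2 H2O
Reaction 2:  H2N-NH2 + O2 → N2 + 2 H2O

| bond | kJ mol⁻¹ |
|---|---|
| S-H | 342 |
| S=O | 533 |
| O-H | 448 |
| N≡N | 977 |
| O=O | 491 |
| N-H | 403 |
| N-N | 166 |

Reaction 1, by 583 kJ

Reaction 1:
  Bonds broken (reactants):
    O=O: 3 × 491 = 1473
    S-H: 4 × 342 = 1368
    Σ(broken) = 2841 kJ
  Bonds formed (products):
    O-H: 4 × 448 = 1792
    S=O: 4 × 533 = 2132
    Σ(formed) = 3924 kJ
  ΔH_1 = 2841 − 3924 = −1083 kJ
Reaction 2:
  Bonds broken (reactants):
    N-H: 4 × 403 = 1612
    N-N: 1 × 166 = 166
    O=O: 1 × 491 = 491
    Σ(broken) = 2269 kJ
  Bonds formed (products):
    N≡N: 1 × 977 = 977
    O-H: 4 × 448 = 1792
    Σ(formed) = 2769 kJ
  ΔH_2 = 2269 − 2769 = −500 kJ
ΔH_1 − ΔH_2 = −583 kJ, so reaction 1 has the more negative ΔH; |ΔH_1 − ΔH_2| = 583 kJ.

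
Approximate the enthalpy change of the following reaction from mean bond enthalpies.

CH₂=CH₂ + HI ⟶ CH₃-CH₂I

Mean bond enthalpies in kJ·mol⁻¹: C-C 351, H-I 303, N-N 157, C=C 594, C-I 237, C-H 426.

ΔH ≈ −117 kJ

Bonds broken (reactants):
  C-H: 4 × 426 = 1704
  C=C: 1 × 594 = 594
  H-I: 1 × 303 = 303
  Σ(broken) = 2601 kJ
Bonds formed (products):
  C-C: 1 × 351 = 351
  C-H: 5 × 426 = 2130
  C-I: 1 × 237 = 237
  Σ(formed) = 2718 kJ
ΔH = Σ(broken) − Σ(formed) = 2601 − 2718 = −117 kJ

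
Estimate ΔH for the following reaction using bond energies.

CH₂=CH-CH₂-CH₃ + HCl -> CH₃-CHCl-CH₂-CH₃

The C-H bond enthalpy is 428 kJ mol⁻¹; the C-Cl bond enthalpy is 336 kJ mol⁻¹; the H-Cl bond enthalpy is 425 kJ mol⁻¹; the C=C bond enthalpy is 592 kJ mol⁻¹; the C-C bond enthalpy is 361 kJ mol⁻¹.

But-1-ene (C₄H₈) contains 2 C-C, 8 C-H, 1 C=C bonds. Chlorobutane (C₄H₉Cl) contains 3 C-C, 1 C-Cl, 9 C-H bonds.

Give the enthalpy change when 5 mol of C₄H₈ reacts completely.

Bonds broken (reactants):
  C-C: 2 × 361 = 722
  C-H: 8 × 428 = 3424
  C=C: 1 × 592 = 592
  H-Cl: 1 × 425 = 425
  Σ(broken) = 5163 kJ
Bonds formed (products):
  C-C: 3 × 361 = 1083
  C-Cl: 1 × 336 = 336
  C-H: 9 × 428 = 3852
  Σ(formed) = 5271 kJ
ΔH = Σ(broken) − Σ(formed) = 5163 − 5271 = −108 kJ
For 5× the reaction as written: 5 × (−108) = −540 kJ

ΔH = −540 kJ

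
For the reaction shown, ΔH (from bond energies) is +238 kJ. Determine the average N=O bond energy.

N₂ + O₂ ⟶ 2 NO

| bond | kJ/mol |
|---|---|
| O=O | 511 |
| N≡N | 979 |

D(N=O) ≈ 626 kJ/mol

Let D be the N=O bond energy.
Σ(broken) = 1×979 + 1×511 = 1490
Σ(formed) = 2×D = 2D
ΔH = Σ(broken) − Σ(formed) = (1490) − (2D) = +1490 − 2D
Setting this equal to +238 kJ gives 2D = 1252, so D = 626 kJ/mol.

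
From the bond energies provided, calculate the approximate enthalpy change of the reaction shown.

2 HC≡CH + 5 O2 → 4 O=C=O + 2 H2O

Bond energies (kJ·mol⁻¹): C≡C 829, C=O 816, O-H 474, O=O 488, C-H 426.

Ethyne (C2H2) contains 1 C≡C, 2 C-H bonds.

ΔH ≈ −2622 kJ

Bonds broken (reactants):
  C≡C: 2 × 829 = 1658
  C-H: 4 × 426 = 1704
  O=O: 5 × 488 = 2440
  Σ(broken) = 5802 kJ
Bonds formed (products):
  C=O: 8 × 816 = 6528
  O-H: 4 × 474 = 1896
  Σ(formed) = 8424 kJ
ΔH = Σ(broken) − Σ(formed) = 5802 − 8424 = −2622 kJ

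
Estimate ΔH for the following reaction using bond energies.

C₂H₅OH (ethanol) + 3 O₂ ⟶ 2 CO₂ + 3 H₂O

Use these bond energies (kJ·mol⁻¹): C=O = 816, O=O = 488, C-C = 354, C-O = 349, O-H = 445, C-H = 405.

ΔH ≈ −1297 kJ

Bonds broken (reactants):
  C-C: 1 × 354 = 354
  C-H: 5 × 405 = 2025
  C-O: 1 × 349 = 349
  O-H: 1 × 445 = 445
  O=O: 3 × 488 = 1464
  Σ(broken) = 4637 kJ
Bonds formed (products):
  C=O: 4 × 816 = 3264
  O-H: 6 × 445 = 2670
  Σ(formed) = 5934 kJ
ΔH = Σ(broken) − Σ(formed) = 4637 − 5934 = −1297 kJ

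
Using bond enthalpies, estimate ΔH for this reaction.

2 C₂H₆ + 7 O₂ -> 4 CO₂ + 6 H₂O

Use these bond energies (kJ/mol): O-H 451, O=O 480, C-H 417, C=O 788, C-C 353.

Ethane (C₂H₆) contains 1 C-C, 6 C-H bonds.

Bonds broken (reactants):
  C-C: 2 × 353 = 706
  C-H: 12 × 417 = 5004
  O=O: 7 × 480 = 3360
  Σ(broken) = 9070 kJ
Bonds formed (products):
  C=O: 8 × 788 = 6304
  O-H: 12 × 451 = 5412
  Σ(formed) = 11716 kJ
ΔH = Σ(broken) − Σ(formed) = 9070 − 11716 = −2646 kJ

ΔH ≈ −2646 kJ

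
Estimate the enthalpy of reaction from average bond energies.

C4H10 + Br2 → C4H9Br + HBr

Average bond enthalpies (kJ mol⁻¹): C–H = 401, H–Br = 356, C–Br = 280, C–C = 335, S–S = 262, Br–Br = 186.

Bonds broken (reactants):
  Br–Br: 1 × 186 = 186
  C–C: 3 × 335 = 1005
  C–H: 10 × 401 = 4010
  Σ(broken) = 5201 kJ
Bonds formed (products):
  C–Br: 1 × 280 = 280
  C–C: 3 × 335 = 1005
  C–H: 9 × 401 = 3609
  H–Br: 1 × 356 = 356
  Σ(formed) = 5250 kJ
ΔH = Σ(broken) − Σ(formed) = 5201 − 5250 = −49 kJ

ΔH ≈ −49 kJ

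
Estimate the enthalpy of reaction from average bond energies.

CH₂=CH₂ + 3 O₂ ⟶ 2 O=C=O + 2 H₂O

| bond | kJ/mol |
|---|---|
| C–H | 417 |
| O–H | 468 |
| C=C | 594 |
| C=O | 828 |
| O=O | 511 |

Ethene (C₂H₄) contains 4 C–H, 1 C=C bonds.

Bonds broken (reactants):
  C–H: 4 × 417 = 1668
  C=C: 1 × 594 = 594
  O=O: 3 × 511 = 1533
  Σ(broken) = 3795 kJ
Bonds formed (products):
  C=O: 4 × 828 = 3312
  O–H: 4 × 468 = 1872
  Σ(formed) = 5184 kJ
ΔH = Σ(broken) − Σ(formed) = 3795 − 5184 = −1389 kJ

ΔH ≈ −1389 kJ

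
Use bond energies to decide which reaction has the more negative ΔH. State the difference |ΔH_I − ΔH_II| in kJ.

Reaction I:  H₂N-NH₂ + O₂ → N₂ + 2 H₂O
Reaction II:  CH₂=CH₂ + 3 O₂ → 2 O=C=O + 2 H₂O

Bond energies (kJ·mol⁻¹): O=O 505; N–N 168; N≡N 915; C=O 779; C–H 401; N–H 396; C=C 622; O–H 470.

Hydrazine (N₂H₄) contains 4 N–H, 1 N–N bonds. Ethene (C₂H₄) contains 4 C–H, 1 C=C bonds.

Reaction I:
  Bonds broken (reactants):
    N–H: 4 × 396 = 1584
    N–N: 1 × 168 = 168
    O=O: 1 × 505 = 505
    Σ(broken) = 2257 kJ
  Bonds formed (products):
    N≡N: 1 × 915 = 915
    O–H: 4 × 470 = 1880
    Σ(formed) = 2795 kJ
  ΔH_I = 2257 − 2795 = −538 kJ
Reaction II:
  Bonds broken (reactants):
    C–H: 4 × 401 = 1604
    C=C: 1 × 622 = 622
    O=O: 3 × 505 = 1515
    Σ(broken) = 3741 kJ
  Bonds formed (products):
    C=O: 4 × 779 = 3116
    O–H: 4 × 470 = 1880
    Σ(formed) = 4996 kJ
  ΔH_II = 3741 − 4996 = −1255 kJ
ΔH_I − ΔH_II = +717 kJ, so reaction II has the more negative ΔH; |ΔH_I − ΔH_II| = 717 kJ.

Reaction II, by 717 kJ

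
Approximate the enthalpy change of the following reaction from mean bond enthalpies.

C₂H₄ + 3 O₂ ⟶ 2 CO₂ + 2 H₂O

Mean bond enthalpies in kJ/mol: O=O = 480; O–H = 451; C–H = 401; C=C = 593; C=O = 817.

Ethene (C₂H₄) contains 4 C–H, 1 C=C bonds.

Bonds broken (reactants):
  C–H: 4 × 401 = 1604
  C=C: 1 × 593 = 593
  O=O: 3 × 480 = 1440
  Σ(broken) = 3637 kJ
Bonds formed (products):
  C=O: 4 × 817 = 3268
  O–H: 4 × 451 = 1804
  Σ(formed) = 5072 kJ
ΔH = Σ(broken) − Σ(formed) = 3637 − 5072 = −1435 kJ

ΔH ≈ −1435 kJ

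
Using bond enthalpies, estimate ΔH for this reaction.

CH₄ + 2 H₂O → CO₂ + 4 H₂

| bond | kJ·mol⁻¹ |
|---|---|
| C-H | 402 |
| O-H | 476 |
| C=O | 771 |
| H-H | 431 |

Bonds broken (reactants):
  C-H: 4 × 402 = 1608
  O-H: 4 × 476 = 1904
  Σ(broken) = 3512 kJ
Bonds formed (products):
  C=O: 2 × 771 = 1542
  H-H: 4 × 431 = 1724
  Σ(formed) = 3266 kJ
ΔH = Σ(broken) − Σ(formed) = 3512 − 3266 = +246 kJ

ΔH ≈ +246 kJ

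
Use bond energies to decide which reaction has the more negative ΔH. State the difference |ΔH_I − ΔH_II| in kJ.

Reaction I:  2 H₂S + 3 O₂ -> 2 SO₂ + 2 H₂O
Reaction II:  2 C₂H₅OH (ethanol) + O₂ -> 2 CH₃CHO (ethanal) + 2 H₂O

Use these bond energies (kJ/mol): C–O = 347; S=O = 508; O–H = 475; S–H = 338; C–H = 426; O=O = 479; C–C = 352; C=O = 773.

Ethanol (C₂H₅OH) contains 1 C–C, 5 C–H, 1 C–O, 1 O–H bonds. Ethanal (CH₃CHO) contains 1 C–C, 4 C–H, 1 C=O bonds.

Reaction I:
  Bonds broken (reactants):
    O=O: 3 × 479 = 1437
    S–H: 4 × 338 = 1352
    Σ(broken) = 2789 kJ
  Bonds formed (products):
    O–H: 4 × 475 = 1900
    S=O: 4 × 508 = 2032
    Σ(formed) = 3932 kJ
  ΔH_I = 2789 − 3932 = −1143 kJ
Reaction II:
  Bonds broken (reactants):
    C–C: 2 × 352 = 704
    C–H: 10 × 426 = 4260
    C–O: 2 × 347 = 694
    O–H: 2 × 475 = 950
    O=O: 1 × 479 = 479
    Σ(broken) = 7087 kJ
  Bonds formed (products):
    C–C: 2 × 352 = 704
    C–H: 8 × 426 = 3408
    C=O: 2 × 773 = 1546
    O–H: 4 × 475 = 1900
    Σ(formed) = 7558 kJ
  ΔH_II = 7087 − 7558 = −471 kJ
ΔH_I − ΔH_II = −672 kJ, so reaction I has the more negative ΔH; |ΔH_I − ΔH_II| = 672 kJ.

Reaction I, by 672 kJ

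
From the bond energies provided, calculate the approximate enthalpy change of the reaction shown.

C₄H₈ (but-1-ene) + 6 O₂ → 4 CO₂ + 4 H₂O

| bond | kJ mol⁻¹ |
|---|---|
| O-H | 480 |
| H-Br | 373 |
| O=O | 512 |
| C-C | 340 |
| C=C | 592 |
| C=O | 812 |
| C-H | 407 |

ΔH ≈ −2736 kJ

Bonds broken (reactants):
  C-C: 2 × 340 = 680
  C-H: 8 × 407 = 3256
  C=C: 1 × 592 = 592
  O=O: 6 × 512 = 3072
  Σ(broken) = 7600 kJ
Bonds formed (products):
  C=O: 8 × 812 = 6496
  O-H: 8 × 480 = 3840
  Σ(formed) = 10336 kJ
ΔH = Σ(broken) − Σ(formed) = 7600 − 10336 = −2736 kJ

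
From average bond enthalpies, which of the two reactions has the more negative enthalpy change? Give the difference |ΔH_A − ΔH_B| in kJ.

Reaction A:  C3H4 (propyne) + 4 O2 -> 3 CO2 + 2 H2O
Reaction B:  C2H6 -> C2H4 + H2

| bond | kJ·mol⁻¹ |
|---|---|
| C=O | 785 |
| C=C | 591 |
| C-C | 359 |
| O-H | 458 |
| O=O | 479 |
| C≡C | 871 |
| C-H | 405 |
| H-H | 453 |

Reaction A, by 1901 kJ

Reaction A:
  Bonds broken (reactants):
    C≡C: 1 × 871 = 871
    C-C: 1 × 359 = 359
    C-H: 4 × 405 = 1620
    O=O: 4 × 479 = 1916
    Σ(broken) = 4766 kJ
  Bonds formed (products):
    C=O: 6 × 785 = 4710
    O-H: 4 × 458 = 1832
    Σ(formed) = 6542 kJ
  ΔH_A = 4766 − 6542 = −1776 kJ
Reaction B:
  Bonds broken (reactants):
    C-C: 1 × 359 = 359
    C-H: 6 × 405 = 2430
    Σ(broken) = 2789 kJ
  Bonds formed (products):
    C-H: 4 × 405 = 1620
    C=C: 1 × 591 = 591
    H-H: 1 × 453 = 453
    Σ(formed) = 2664 kJ
  ΔH_B = 2789 − 2664 = +125 kJ
ΔH_A − ΔH_B = −1901 kJ, so reaction A has the more negative ΔH; |ΔH_A − ΔH_B| = 1901 kJ.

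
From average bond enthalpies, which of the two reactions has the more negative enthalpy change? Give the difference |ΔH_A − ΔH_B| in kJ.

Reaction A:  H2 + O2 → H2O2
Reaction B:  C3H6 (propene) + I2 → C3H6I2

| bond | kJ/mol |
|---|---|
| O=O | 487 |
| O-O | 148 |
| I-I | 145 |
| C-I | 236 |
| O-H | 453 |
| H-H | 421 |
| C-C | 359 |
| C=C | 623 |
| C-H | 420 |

Reaction A, by 83 kJ

Reaction A:
  Bonds broken (reactants):
    H-H: 1 × 421 = 421
    O=O: 1 × 487 = 487
    Σ(broken) = 908 kJ
  Bonds formed (products):
    O-H: 2 × 453 = 906
    O-O: 1 × 148 = 148
    Σ(formed) = 1054 kJ
  ΔH_A = 908 − 1054 = −146 kJ
Reaction B:
  Bonds broken (reactants):
    C-C: 1 × 359 = 359
    C-H: 6 × 420 = 2520
    C=C: 1 × 623 = 623
    I-I: 1 × 145 = 145
    Σ(broken) = 3647 kJ
  Bonds formed (products):
    C-C: 2 × 359 = 718
    C-H: 6 × 420 = 2520
    C-I: 2 × 236 = 472
    Σ(formed) = 3710 kJ
  ΔH_B = 3647 − 3710 = −63 kJ
ΔH_A − ΔH_B = −83 kJ, so reaction A has the more negative ΔH; |ΔH_A − ΔH_B| = 83 kJ.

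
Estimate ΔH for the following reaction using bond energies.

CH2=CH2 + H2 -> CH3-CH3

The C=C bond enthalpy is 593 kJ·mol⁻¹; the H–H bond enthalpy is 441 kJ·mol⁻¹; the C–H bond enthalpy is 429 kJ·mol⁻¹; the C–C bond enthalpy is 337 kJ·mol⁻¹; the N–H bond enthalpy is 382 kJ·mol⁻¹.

ΔH ≈ −161 kJ

Bonds broken (reactants):
  C–H: 4 × 429 = 1716
  C=C: 1 × 593 = 593
  H–H: 1 × 441 = 441
  Σ(broken) = 2750 kJ
Bonds formed (products):
  C–C: 1 × 337 = 337
  C–H: 6 × 429 = 2574
  Σ(formed) = 2911 kJ
ΔH = Σ(broken) − Σ(formed) = 2750 − 2911 = −161 kJ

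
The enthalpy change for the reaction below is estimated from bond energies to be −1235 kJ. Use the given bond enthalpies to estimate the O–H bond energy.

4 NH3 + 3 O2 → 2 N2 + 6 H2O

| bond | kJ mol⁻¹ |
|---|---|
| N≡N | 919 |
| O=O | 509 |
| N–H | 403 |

Let D be the O–H bond energy.
Σ(broken) = 12×403 + 3×509 = 6363
Σ(formed) = 2×919 + 12×D = 1838 + 12D
ΔH = Σ(broken) − Σ(formed) = (6363) − (1838 + 12D) = +4525 − 12D
Setting this equal to −1235 kJ gives 12D = 5760, so D = 480 kJ/mol.

D(O–H) ≈ 480 kJ/mol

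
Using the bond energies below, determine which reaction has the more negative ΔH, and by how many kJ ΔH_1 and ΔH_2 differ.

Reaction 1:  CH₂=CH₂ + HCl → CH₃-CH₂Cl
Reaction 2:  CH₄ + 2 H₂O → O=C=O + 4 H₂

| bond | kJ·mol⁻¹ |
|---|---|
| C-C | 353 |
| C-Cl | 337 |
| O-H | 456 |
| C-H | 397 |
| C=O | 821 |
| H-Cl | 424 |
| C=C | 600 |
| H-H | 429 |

Reaction 1, by 117 kJ

Reaction 1:
  Bonds broken (reactants):
    C-H: 4 × 397 = 1588
    C=C: 1 × 600 = 600
    H-Cl: 1 × 424 = 424
    Σ(broken) = 2612 kJ
  Bonds formed (products):
    C-C: 1 × 353 = 353
    C-Cl: 1 × 337 = 337
    C-H: 5 × 397 = 1985
    Σ(formed) = 2675 kJ
  ΔH_1 = 2612 − 2675 = −63 kJ
Reaction 2:
  Bonds broken (reactants):
    C-H: 4 × 397 = 1588
    O-H: 4 × 456 = 1824
    Σ(broken) = 3412 kJ
  Bonds formed (products):
    C=O: 2 × 821 = 1642
    H-H: 4 × 429 = 1716
    Σ(formed) = 3358 kJ
  ΔH_2 = 3412 − 3358 = +54 kJ
ΔH_1 − ΔH_2 = −117 kJ, so reaction 1 has the more negative ΔH; |ΔH_1 − ΔH_2| = 117 kJ.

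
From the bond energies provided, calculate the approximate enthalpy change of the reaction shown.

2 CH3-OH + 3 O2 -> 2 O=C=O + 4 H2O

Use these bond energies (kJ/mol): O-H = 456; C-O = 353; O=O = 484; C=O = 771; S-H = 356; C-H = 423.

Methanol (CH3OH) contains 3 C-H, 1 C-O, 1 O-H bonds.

Bonds broken (reactants):
  C-H: 6 × 423 = 2538
  C-O: 2 × 353 = 706
  O-H: 2 × 456 = 912
  O=O: 3 × 484 = 1452
  Σ(broken) = 5608 kJ
Bonds formed (products):
  C=O: 4 × 771 = 3084
  O-H: 8 × 456 = 3648
  Σ(formed) = 6732 kJ
ΔH = Σ(broken) − Σ(formed) = 5608 − 6732 = −1124 kJ

ΔH ≈ −1124 kJ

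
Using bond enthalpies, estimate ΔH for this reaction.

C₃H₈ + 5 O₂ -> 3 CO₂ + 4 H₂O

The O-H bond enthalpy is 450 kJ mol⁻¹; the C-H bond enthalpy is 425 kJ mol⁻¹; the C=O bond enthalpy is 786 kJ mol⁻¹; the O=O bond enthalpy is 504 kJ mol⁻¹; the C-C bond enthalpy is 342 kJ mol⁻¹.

ΔH ≈ −1712 kJ

Bonds broken (reactants):
  C-C: 2 × 342 = 684
  C-H: 8 × 425 = 3400
  O=O: 5 × 504 = 2520
  Σ(broken) = 6604 kJ
Bonds formed (products):
  C=O: 6 × 786 = 4716
  O-H: 8 × 450 = 3600
  Σ(formed) = 8316 kJ
ΔH = Σ(broken) − Σ(formed) = 6604 − 8316 = −1712 kJ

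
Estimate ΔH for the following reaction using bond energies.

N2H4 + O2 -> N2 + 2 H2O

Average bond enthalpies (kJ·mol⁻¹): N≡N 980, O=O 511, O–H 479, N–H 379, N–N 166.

ΔH ≈ −703 kJ

Bonds broken (reactants):
  N–H: 4 × 379 = 1516
  N–N: 1 × 166 = 166
  O=O: 1 × 511 = 511
  Σ(broken) = 2193 kJ
Bonds formed (products):
  N≡N: 1 × 980 = 980
  O–H: 4 × 479 = 1916
  Σ(formed) = 2896 kJ
ΔH = Σ(broken) − Σ(formed) = 2193 − 2896 = −703 kJ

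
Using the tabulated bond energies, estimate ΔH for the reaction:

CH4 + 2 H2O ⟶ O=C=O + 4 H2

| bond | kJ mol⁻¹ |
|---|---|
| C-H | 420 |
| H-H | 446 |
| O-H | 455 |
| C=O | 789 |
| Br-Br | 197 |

Bonds broken (reactants):
  C-H: 4 × 420 = 1680
  O-H: 4 × 455 = 1820
  Σ(broken) = 3500 kJ
Bonds formed (products):
  C=O: 2 × 789 = 1578
  H-H: 4 × 446 = 1784
  Σ(formed) = 3362 kJ
ΔH = Σ(broken) − Σ(formed) = 3500 − 3362 = +138 kJ

ΔH ≈ +138 kJ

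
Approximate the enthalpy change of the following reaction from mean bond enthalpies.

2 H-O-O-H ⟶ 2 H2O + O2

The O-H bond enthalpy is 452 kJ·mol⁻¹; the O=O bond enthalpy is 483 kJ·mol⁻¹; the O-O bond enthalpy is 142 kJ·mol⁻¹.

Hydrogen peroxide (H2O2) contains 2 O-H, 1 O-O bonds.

ΔH ≈ −199 kJ

Bonds broken (reactants):
  O-H: 4 × 452 = 1808
  O-O: 2 × 142 = 284
  Σ(broken) = 2092 kJ
Bonds formed (products):
  O-H: 4 × 452 = 1808
  O=O: 1 × 483 = 483
  Σ(formed) = 2291 kJ
ΔH = Σ(broken) − Σ(formed) = 2092 − 2291 = −199 kJ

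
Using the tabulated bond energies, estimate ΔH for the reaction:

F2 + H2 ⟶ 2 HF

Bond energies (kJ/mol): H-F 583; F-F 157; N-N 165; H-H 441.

Bonds broken (reactants):
  F-F: 1 × 157 = 157
  H-H: 1 × 441 = 441
  Σ(broken) = 598 kJ
Bonds formed (products):
  H-F: 2 × 583 = 1166
  Σ(formed) = 1166 kJ
ΔH = Σ(broken) − Σ(formed) = 598 − 1166 = −568 kJ

ΔH ≈ −568 kJ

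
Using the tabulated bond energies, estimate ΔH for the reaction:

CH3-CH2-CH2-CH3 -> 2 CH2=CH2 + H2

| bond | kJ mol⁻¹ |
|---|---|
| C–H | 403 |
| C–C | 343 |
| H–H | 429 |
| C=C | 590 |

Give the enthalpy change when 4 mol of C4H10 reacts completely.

ΔH = +904 kJ

Bonds broken (reactants):
  C–C: 3 × 343 = 1029
  C–H: 10 × 403 = 4030
  Σ(broken) = 5059 kJ
Bonds formed (products):
  C–H: 8 × 403 = 3224
  C=C: 2 × 590 = 1180
  H–H: 1 × 429 = 429
  Σ(formed) = 4833 kJ
ΔH = Σ(broken) − Σ(formed) = 5059 − 4833 = +226 kJ
For 4× the reaction as written: 4 × (+226) = +904 kJ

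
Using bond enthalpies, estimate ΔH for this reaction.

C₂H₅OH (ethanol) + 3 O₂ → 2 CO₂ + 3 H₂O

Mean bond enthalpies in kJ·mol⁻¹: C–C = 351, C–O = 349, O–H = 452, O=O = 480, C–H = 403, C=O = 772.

Bonds broken (reactants):
  C–C: 1 × 351 = 351
  C–H: 5 × 403 = 2015
  C–O: 1 × 349 = 349
  O–H: 1 × 452 = 452
  O=O: 3 × 480 = 1440
  Σ(broken) = 4607 kJ
Bonds formed (products):
  C=O: 4 × 772 = 3088
  O–H: 6 × 452 = 2712
  Σ(formed) = 5800 kJ
ΔH = Σ(broken) − Σ(formed) = 4607 − 5800 = −1193 kJ

ΔH ≈ −1193 kJ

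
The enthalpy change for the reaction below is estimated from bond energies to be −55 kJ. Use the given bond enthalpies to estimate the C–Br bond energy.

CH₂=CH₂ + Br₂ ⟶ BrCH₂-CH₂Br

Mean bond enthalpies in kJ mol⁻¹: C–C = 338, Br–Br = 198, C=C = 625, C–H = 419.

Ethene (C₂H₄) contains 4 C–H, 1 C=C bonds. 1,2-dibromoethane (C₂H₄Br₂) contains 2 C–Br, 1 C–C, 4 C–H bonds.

Let D be the C–Br bond energy.
Σ(broken) = 1×198 + 4×419 + 1×625 = 2499
Σ(formed) = 2×D + 1×338 + 4×419 = 2014 + 2D
ΔH = Σ(broken) − Σ(formed) = (2499) − (2014 + 2D) = +485 − 2D
Setting this equal to −55 kJ gives 2D = 540, so D = 270 kJ/mol.

D(C–Br) ≈ 270 kJ/mol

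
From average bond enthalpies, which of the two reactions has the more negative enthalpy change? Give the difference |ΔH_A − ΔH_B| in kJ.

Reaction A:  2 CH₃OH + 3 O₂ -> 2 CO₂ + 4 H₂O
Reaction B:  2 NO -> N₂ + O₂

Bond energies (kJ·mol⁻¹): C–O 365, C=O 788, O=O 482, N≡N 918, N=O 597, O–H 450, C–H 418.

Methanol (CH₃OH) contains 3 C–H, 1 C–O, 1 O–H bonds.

Reaction A:
  Bonds broken (reactants):
    C–H: 6 × 418 = 2508
    C–O: 2 × 365 = 730
    O–H: 2 × 450 = 900
    O=O: 3 × 482 = 1446
    Σ(broken) = 5584 kJ
  Bonds formed (products):
    C=O: 4 × 788 = 3152
    O–H: 8 × 450 = 3600
    Σ(formed) = 6752 kJ
  ΔH_A = 5584 − 6752 = −1168 kJ
Reaction B:
  Bonds broken (reactants):
    N=O: 2 × 597 = 1194
    Σ(broken) = 1194 kJ
  Bonds formed (products):
    N≡N: 1 × 918 = 918
    O=O: 1 × 482 = 482
    Σ(formed) = 1400 kJ
  ΔH_B = 1194 − 1400 = −206 kJ
ΔH_A − ΔH_B = −962 kJ, so reaction A has the more negative ΔH; |ΔH_A − ΔH_B| = 962 kJ.

Reaction A, by 962 kJ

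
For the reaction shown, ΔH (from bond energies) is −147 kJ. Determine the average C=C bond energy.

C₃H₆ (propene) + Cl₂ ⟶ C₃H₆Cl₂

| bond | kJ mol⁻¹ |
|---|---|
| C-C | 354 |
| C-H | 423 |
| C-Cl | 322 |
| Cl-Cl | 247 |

Let D be the C=C bond energy.
Σ(broken) = 1×354 + 6×423 + 1×D + 1×247 = 3139 + D
Σ(formed) = 2×354 + 2×322 + 6×423 = 3890
ΔH = Σ(broken) − Σ(formed) = (3139 + D) − (3890) = −751 + D
Setting this equal to −147 kJ gives D = 604 kJ/mol.

D(C=C) ≈ 604 kJ/mol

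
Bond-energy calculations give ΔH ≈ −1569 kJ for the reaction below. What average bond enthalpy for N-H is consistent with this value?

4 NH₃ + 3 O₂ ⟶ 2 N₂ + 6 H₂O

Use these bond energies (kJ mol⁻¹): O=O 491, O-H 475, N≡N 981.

D(N-H) ≈ 385 kJ/mol

Let D be the N-H bond energy.
Σ(broken) = 12×D + 3×491 = 1473 + 12D
Σ(formed) = 2×981 + 12×475 = 7662
ΔH = Σ(broken) − Σ(formed) = (1473 + 12D) − (7662) = −6189 + 12D
Setting this equal to −1569 kJ gives 12D = 4620, so D = 385 kJ/mol.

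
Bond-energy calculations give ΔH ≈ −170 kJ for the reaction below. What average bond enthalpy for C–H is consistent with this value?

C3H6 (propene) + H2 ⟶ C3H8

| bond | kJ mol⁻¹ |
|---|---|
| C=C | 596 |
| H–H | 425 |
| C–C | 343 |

D(C–H) ≈ 424 kJ/mol

Let D be the C–H bond energy.
Σ(broken) = 1×343 + 6×D + 1×596 + 1×425 = 1364 + 6D
Σ(formed) = 2×343 + 8×D = 686 + 8D
ΔH = Σ(broken) − Σ(formed) = (1364 + 6D) − (686 + 8D) = +678 − 2D
Setting this equal to −170 kJ gives 2D = 848, so D = 424 kJ/mol.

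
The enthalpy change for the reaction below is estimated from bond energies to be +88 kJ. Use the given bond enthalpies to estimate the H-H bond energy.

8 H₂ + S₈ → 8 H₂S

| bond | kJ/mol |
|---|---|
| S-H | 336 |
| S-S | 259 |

D(H-H) ≈ 424 kJ/mol

Let D be the H-H bond energy.
Σ(broken) = 8×D + 8×259 = 2072 + 8D
Σ(formed) = 16×336 = 5376
ΔH = Σ(broken) − Σ(formed) = (2072 + 8D) − (5376) = −3304 + 8D
Setting this equal to +88 kJ gives 8D = 3392, so D = 424 kJ/mol.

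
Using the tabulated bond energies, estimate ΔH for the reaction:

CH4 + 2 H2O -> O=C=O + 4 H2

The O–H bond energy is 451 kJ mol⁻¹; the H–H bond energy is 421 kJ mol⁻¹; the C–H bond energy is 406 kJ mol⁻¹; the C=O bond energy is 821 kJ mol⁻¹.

ΔH ≈ +102 kJ

Bonds broken (reactants):
  C–H: 4 × 406 = 1624
  O–H: 4 × 451 = 1804
  Σ(broken) = 3428 kJ
Bonds formed (products):
  C=O: 2 × 821 = 1642
  H–H: 4 × 421 = 1684
  Σ(formed) = 3326 kJ
ΔH = Σ(broken) − Σ(formed) = 3428 − 3326 = +102 kJ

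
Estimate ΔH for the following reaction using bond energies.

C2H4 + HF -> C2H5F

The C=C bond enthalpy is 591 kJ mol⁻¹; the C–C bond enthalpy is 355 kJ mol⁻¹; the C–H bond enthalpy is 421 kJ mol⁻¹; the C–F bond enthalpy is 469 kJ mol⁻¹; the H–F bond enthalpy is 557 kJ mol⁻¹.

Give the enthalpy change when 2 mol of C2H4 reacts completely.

Bonds broken (reactants):
  C–H: 4 × 421 = 1684
  C=C: 1 × 591 = 591
  H–F: 1 × 557 = 557
  Σ(broken) = 2832 kJ
Bonds formed (products):
  C–C: 1 × 355 = 355
  C–F: 1 × 469 = 469
  C–H: 5 × 421 = 2105
  Σ(formed) = 2929 kJ
ΔH = Σ(broken) − Σ(formed) = 2832 − 2929 = −97 kJ
For 2× the reaction as written: 2 × (−97) = −194 kJ

ΔH = −194 kJ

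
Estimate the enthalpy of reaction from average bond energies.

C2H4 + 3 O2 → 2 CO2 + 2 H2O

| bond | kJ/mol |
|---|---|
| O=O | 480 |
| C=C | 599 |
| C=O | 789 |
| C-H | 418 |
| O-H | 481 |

ΔH ≈ −1369 kJ

Bonds broken (reactants):
  C-H: 4 × 418 = 1672
  C=C: 1 × 599 = 599
  O=O: 3 × 480 = 1440
  Σ(broken) = 3711 kJ
Bonds formed (products):
  C=O: 4 × 789 = 3156
  O-H: 4 × 481 = 1924
  Σ(formed) = 5080 kJ
ΔH = Σ(broken) − Σ(formed) = 3711 − 5080 = −1369 kJ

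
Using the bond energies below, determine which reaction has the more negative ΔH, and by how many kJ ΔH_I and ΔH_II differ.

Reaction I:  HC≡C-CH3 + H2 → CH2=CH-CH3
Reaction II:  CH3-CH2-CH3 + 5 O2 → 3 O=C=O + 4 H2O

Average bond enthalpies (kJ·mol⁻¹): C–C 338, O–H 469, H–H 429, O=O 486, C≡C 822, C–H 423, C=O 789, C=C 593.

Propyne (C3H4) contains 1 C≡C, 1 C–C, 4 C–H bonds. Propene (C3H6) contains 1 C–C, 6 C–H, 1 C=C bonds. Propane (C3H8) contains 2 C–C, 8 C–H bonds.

Reaction I:
  Bonds broken (reactants):
    C≡C: 1 × 822 = 822
    C–C: 1 × 338 = 338
    C–H: 4 × 423 = 1692
    H–H: 1 × 429 = 429
    Σ(broken) = 3281 kJ
  Bonds formed (products):
    C–C: 1 × 338 = 338
    C–H: 6 × 423 = 2538
    C=C: 1 × 593 = 593
    Σ(formed) = 3469 kJ
  ΔH_I = 3281 − 3469 = −188 kJ
Reaction II:
  Bonds broken (reactants):
    C–C: 2 × 338 = 676
    C–H: 8 × 423 = 3384
    O=O: 5 × 486 = 2430
    Σ(broken) = 6490 kJ
  Bonds formed (products):
    C=O: 6 × 789 = 4734
    O–H: 8 × 469 = 3752
    Σ(formed) = 8486 kJ
  ΔH_II = 6490 − 8486 = −1996 kJ
ΔH_I − ΔH_II = +1808 kJ, so reaction II has the more negative ΔH; |ΔH_I − ΔH_II| = 1808 kJ.

Reaction II, by 1808 kJ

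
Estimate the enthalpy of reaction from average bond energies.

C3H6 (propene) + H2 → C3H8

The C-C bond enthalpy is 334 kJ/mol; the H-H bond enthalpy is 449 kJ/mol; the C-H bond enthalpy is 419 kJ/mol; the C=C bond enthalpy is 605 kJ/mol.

ΔH ≈ −118 kJ

Bonds broken (reactants):
  C-C: 1 × 334 = 334
  C-H: 6 × 419 = 2514
  C=C: 1 × 605 = 605
  H-H: 1 × 449 = 449
  Σ(broken) = 3902 kJ
Bonds formed (products):
  C-C: 2 × 334 = 668
  C-H: 8 × 419 = 3352
  Σ(formed) = 4020 kJ
ΔH = Σ(broken) − Σ(formed) = 3902 − 4020 = −118 kJ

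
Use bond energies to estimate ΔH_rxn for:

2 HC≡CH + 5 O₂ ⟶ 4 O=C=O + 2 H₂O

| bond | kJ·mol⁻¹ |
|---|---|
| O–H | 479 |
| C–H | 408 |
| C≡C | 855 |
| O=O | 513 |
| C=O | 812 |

Bonds broken (reactants):
  C≡C: 2 × 855 = 1710
  C–H: 4 × 408 = 1632
  O=O: 5 × 513 = 2565
  Σ(broken) = 5907 kJ
Bonds formed (products):
  C=O: 8 × 812 = 6496
  O–H: 4 × 479 = 1916
  Σ(formed) = 8412 kJ
ΔH = Σ(broken) − Σ(formed) = 5907 − 8412 = −2505 kJ

ΔH ≈ −2505 kJ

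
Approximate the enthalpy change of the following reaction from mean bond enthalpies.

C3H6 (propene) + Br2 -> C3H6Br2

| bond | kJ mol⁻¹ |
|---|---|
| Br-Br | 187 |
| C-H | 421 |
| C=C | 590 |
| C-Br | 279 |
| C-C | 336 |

Bonds broken (reactants):
  Br-Br: 1 × 187 = 187
  C-C: 1 × 336 = 336
  C-H: 6 × 421 = 2526
  C=C: 1 × 590 = 590
  Σ(broken) = 3639 kJ
Bonds formed (products):
  C-Br: 2 × 279 = 558
  C-C: 2 × 336 = 672
  C-H: 6 × 421 = 2526
  Σ(formed) = 3756 kJ
ΔH = Σ(broken) − Σ(formed) = 3639 − 3756 = −117 kJ

ΔH ≈ −117 kJ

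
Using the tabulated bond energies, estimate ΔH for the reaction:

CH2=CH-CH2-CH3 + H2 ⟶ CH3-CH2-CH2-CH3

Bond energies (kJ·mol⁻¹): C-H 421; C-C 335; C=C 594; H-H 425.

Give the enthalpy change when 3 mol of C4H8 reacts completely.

Bonds broken (reactants):
  C-C: 2 × 335 = 670
  C-H: 8 × 421 = 3368
  C=C: 1 × 594 = 594
  H-H: 1 × 425 = 425
  Σ(broken) = 5057 kJ
Bonds formed (products):
  C-C: 3 × 335 = 1005
  C-H: 10 × 421 = 4210
  Σ(formed) = 5215 kJ
ΔH = Σ(broken) − Σ(formed) = 5057 − 5215 = −158 kJ
For 3× the reaction as written: 3 × (−158) = −474 kJ

ΔH = −474 kJ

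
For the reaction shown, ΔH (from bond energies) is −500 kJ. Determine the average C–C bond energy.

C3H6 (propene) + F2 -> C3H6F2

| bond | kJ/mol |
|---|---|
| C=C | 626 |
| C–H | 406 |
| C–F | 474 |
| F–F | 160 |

Let D be the C–C bond energy.
Σ(broken) = 1×D + 6×406 + 1×626 + 1×160 = 3222 + D
Σ(formed) = 2×D + 2×474 + 6×406 = 3384 + 2D
ΔH = Σ(broken) − Σ(formed) = (3222 + D) − (3384 + 2D) = −162 − D
Setting this equal to −500 kJ gives D = 338 kJ/mol.

D(C–C) ≈ 338 kJ/mol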